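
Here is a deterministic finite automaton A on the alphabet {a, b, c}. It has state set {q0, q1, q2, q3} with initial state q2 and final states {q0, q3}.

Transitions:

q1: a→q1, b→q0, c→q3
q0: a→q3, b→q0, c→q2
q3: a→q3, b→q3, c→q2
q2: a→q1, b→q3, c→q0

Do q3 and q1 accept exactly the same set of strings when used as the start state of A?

No

Every state is reachable, so we keep all 4.
Start with accepting vs non-accepting: {q0,q3} | {q1,q2}.
No further refinement is possible. Final partition (2 blocks): {q0,q3} | {q1,q2}.
q3 and q1 end up in different blocks, so they are distinguishable. For instance, the string 'ε' is accepted from only q3.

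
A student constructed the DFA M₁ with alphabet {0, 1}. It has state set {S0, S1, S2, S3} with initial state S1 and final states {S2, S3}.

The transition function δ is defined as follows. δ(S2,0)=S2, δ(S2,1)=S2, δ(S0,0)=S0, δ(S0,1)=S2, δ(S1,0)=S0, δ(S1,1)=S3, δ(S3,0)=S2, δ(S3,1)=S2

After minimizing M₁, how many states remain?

2

All states are reachable from the start state.
Initial partition by acceptance: {S2,S3} | {S0,S1}.
The partition is now stable with 2 blocks: {S2,S3} | {S0,S1}.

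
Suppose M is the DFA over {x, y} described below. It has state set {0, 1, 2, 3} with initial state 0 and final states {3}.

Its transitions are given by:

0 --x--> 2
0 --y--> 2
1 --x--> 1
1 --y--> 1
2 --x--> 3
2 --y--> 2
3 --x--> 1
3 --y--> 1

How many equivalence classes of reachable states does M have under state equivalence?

Start with accepting vs non-accepting: {3} | {0,1,2}.
Refine {0,1,2} on symbol x: members go to different blocks, giving {0,1} and {2}.
Refine {0,1} on symbol x: members go to different blocks, giving {0} and {1}.
The partition is now stable with 4 blocks: {3} | {0} | {2} | {1}.

4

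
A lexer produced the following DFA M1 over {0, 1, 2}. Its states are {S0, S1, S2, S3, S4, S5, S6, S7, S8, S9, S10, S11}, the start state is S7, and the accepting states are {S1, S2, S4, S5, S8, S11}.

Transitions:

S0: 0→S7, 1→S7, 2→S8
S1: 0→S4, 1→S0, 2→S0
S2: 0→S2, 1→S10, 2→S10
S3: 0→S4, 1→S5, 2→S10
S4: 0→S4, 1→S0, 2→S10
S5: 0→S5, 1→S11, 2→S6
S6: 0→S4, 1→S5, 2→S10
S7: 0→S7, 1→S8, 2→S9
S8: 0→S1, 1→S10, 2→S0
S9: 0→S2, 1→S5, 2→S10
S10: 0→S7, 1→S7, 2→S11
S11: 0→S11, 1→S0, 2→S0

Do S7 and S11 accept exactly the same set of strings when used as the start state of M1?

Reachable states from the start: {S0,S1,S2,S4,S5,S6,S7,S8,S9,S10,S11}. Unreachable: {S3} — drop them.
Start with accepting vs non-accepting: {S1,S2,S4,S5,S8,S11} | {S0,S6,S7,S9,S10}.
Refine {S1,S2,S4,S5,S8,S11} on symbol 1: members go to different blocks, giving {S1,S2,S4,S8,S11} and {S5}.
On input 0, block {S0,S6,S7,S9,S10} splits into {S0,S7,S10} and {S6,S9}.
Split {S0,S7,S10} by δ(·,1) → {S0,S10} and {S7}.
No further refinement is possible. Final partition (5 blocks): {S1,S2,S4,S8,S11} | {S0,S10} | {S5} | {S6,S9} | {S7}.
S7 and S11 end up in different blocks, so they are distinguishable. For instance, the string 'ε' is accepted from only S11.

No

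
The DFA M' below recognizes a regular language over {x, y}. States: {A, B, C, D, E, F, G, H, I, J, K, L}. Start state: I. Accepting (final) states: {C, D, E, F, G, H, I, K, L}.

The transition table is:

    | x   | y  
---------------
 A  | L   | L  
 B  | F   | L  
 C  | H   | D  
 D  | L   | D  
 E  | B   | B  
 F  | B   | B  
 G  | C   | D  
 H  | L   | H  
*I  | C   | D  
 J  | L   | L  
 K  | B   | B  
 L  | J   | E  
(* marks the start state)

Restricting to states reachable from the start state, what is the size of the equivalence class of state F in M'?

First remove the unreachable states {A,G,K}; 9 states remain.
Start with accepting vs non-accepting: {C,D,E,F,H,I,L} | {B,J}.
On input x, block {C,D,E,F,H,I,L} splits into {C,D,H,I} and {E,F,L}.
On input x, block {C,D,H,I} splits into {C,I} and {D,H}.
On input x, block {C,I} splits into {C} and {I}.
On input y, block {E,F,L} splits into {E,F} and {L}.
On input x, block {B,J} splits into {B} and {J}.
Stable partition: {C} | {B} | {E,F} | {D,H} | {I} | {L} | {J} — 7 equivalence classes.
State F belongs to the block {E,F}, which has 2 states.

2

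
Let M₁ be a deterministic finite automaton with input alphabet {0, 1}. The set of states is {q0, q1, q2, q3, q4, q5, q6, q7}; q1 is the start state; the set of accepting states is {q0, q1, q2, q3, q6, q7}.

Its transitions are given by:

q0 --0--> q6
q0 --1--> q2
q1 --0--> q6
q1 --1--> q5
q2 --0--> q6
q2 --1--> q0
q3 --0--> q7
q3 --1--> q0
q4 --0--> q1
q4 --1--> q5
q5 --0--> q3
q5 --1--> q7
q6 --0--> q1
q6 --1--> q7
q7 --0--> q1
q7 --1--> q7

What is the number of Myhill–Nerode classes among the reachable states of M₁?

First remove the unreachable states {q4}; 7 states remain.
P0 = {q0,q1,q2,q3,q6,q7} | {q5}.
Split {q0,q1,q2,q3,q6,q7} by δ(·,1) → {q0,q2,q3,q6,q7} and {q1}.
Split {q0,q2,q3,q6,q7} by δ(·,0) → {q0,q2,q3} and {q6,q7}.
No further refinement is possible. Final partition (4 blocks): {q0,q2,q3} | {q5} | {q1} | {q6,q7}.

4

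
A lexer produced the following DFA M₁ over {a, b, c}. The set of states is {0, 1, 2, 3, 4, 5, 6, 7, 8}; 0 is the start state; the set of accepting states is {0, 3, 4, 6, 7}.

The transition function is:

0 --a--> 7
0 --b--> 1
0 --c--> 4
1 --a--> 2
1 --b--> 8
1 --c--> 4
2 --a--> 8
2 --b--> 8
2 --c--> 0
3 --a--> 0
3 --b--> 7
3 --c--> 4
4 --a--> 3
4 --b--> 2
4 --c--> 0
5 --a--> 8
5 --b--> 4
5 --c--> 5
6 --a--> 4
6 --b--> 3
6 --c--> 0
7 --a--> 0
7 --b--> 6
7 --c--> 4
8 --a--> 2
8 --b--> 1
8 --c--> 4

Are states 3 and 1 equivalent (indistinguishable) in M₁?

First remove the unreachable states {5}; 8 states remain.
P0 = {0,3,4,6,7} | {1,2,8}.
Split {0,3,4,6,7} by δ(·,b) → {3,6,7} and {0,4}.
Stable partition: {3,6,7} | {1,2,8} | {0,4} — 3 equivalence classes.
3 and 1 end up in different blocks, so they are distinguishable. For instance, the string 'ε' is accepted from only 3.

No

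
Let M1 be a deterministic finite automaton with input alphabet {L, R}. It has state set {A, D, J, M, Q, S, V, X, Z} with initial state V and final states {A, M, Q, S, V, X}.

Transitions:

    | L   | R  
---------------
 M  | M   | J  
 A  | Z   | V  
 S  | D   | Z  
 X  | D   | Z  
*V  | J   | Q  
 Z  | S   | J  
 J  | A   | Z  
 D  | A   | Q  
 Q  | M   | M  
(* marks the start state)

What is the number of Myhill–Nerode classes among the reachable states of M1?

States {X} cannot be reached from the start state, so discard them.
Start with accepting vs non-accepting: {A,M,Q,S,V} | {D,J,Z}.
On input L, block {A,M,Q,S,V} splits into {A,S,V} and {M,Q}.
On input R, block {A,S,V} splits into {S} and {A} and {V}.
Split {D,J,Z} by δ(·,L) → {D,J} and {Z}.
Split {D,J} by δ(·,R) → {D} and {J}.
On input R, block {M,Q} splits into {M} and {Q}.
No further refinement is possible. Final partition (8 blocks): {S} | {D} | {M} | {A} | {V} | {Z} | {J} | {Q}.

8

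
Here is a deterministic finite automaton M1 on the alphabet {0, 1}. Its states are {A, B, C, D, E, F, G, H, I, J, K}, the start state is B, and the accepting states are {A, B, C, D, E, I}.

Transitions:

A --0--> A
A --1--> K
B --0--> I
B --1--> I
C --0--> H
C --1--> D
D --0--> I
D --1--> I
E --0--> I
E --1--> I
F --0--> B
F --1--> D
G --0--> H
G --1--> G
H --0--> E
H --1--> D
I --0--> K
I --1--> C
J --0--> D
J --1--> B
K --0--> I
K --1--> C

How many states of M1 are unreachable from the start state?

4

No path from B leads to A, F, G, J; the other 7 states are all reachable.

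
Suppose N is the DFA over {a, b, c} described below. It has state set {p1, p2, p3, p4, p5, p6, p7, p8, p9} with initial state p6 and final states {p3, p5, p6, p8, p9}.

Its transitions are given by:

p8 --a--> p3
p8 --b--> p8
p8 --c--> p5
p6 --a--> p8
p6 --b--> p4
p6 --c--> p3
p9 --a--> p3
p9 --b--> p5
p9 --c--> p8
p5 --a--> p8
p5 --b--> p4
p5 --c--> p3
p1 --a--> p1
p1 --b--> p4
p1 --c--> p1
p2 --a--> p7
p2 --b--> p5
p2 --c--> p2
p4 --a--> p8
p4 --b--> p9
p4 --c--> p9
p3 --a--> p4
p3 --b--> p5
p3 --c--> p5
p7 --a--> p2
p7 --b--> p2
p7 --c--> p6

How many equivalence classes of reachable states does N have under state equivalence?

States {p1,p2,p7} cannot be reached from the start state, so discard them.
Initial partition by acceptance: {p3,p5,p6,p8,p9} | {p4}.
Refine {p3,p5,p6,p8,p9} on symbol a: members go to different blocks, giving {p5,p6,p8,p9} and {p3}.
Split {p5,p6,p8,p9} by δ(·,a) → {p5,p6} and {p8,p9}.
Refine {p8,p9} on symbol b: members go to different blocks, giving {p8} and {p9}.
The partition is now stable with 5 blocks: {p5,p6} | {p4} | {p3} | {p8} | {p9}.

5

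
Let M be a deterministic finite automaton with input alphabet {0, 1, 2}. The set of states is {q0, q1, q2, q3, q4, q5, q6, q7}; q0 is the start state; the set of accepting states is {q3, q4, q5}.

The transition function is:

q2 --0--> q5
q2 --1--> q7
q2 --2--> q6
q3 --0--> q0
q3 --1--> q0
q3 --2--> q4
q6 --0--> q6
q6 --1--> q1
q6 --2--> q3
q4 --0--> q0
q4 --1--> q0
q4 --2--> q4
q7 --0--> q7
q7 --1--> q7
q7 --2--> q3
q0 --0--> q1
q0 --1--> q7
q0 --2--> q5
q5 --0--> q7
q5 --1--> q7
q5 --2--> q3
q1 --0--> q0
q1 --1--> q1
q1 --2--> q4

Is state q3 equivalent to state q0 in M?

States {q2,q6} cannot be reached from the start state, so discard them.
Start with accepting vs non-accepting: {q3,q4,q5} | {q0,q1,q7}.
No further refinement is possible. Final partition (2 blocks): {q3,q4,q5} | {q0,q1,q7}.
q3 and q0 end up in different blocks, so they are distinguishable. For instance, the string 'ε' is accepted from only q3.

No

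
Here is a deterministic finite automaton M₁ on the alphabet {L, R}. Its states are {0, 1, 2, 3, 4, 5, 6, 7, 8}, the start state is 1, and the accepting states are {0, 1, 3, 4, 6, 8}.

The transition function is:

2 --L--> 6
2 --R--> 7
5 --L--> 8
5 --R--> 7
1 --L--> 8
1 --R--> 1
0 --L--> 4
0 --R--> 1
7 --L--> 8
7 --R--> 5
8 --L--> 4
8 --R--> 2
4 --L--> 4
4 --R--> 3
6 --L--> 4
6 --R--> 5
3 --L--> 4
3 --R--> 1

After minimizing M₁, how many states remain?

States {0} cannot be reached from the start state, so discard them.
P0 = {1,3,4,6,8} | {2,5,7}.
On input R, block {1,3,4,6,8} splits into {1,3,4} and {6,8}.
Refine {1,3,4} on symbol L: members go to different blocks, giving {3,4} and {1}.
Refine {3,4} on symbol R: members go to different blocks, giving {3} and {4}.
The partition is now stable with 5 blocks: {3} | {2,5,7} | {6,8} | {1} | {4}.

5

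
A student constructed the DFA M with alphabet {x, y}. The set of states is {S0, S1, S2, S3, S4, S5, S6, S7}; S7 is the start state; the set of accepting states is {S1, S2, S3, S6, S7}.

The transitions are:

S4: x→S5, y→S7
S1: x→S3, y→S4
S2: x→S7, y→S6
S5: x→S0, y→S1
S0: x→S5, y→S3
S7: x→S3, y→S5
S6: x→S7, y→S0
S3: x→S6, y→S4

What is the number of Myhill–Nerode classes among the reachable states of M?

First remove the unreachable states {S2}; 7 states remain.
P0 = {S1,S3,S6,S7} | {S0,S4,S5}.
Stable partition: {S1,S3,S6,S7} | {S0,S4,S5} — 2 equivalence classes.

2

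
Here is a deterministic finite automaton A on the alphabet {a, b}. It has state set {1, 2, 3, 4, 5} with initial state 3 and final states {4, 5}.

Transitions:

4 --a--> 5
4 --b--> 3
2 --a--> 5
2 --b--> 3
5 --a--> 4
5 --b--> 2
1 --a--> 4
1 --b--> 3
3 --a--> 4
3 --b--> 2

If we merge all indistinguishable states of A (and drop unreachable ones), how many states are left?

2

States {1} cannot be reached from the start state, so discard them.
P0 = {4,5} | {2,3}.
Stable partition: {4,5} | {2,3} — 2 equivalence classes.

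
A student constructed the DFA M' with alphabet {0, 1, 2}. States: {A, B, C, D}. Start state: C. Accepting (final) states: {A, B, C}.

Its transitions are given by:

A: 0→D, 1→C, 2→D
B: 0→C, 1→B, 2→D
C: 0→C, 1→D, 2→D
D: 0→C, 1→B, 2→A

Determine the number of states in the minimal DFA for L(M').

P0 = {A,B,C} | {D}.
Split {A,B,C} by δ(·,0) → {B,C} and {A}.
Refine {B,C} on symbol 1: members go to different blocks, giving {B} and {C}.
No further refinement is possible. Final partition (4 blocks): {B} | {D} | {A} | {C}.

4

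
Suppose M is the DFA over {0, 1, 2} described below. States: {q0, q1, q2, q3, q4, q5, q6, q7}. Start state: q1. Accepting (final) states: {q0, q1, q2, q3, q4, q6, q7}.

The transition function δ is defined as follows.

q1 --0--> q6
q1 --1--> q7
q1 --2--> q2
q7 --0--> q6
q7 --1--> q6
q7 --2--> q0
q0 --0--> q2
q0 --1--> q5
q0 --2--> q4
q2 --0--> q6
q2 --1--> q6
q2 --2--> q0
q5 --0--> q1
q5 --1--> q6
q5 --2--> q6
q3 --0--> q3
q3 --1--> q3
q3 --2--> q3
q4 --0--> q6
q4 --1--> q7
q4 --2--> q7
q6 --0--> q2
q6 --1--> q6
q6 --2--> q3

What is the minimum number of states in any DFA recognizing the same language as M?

6

Initial partition by acceptance: {q0,q1,q2,q3,q4,q6,q7} | {q5}.
On input 1, block {q0,q1,q2,q3,q4,q6,q7} splits into {q1,q2,q3,q4,q6,q7} and {q0}.
On input 2, block {q1,q2,q3,q4,q6,q7} splits into {q1,q3,q4,q6} and {q2,q7}.
Refine {q1,q3,q4,q6} on symbol 0: members go to different blocks, giving {q1,q3,q4} and {q6}.
Split {q1,q3,q4} by δ(·,0) → {q1,q4} and {q3}.
The partition is now stable with 6 blocks: {q1,q4} | {q5} | {q0} | {q2,q7} | {q6} | {q3}.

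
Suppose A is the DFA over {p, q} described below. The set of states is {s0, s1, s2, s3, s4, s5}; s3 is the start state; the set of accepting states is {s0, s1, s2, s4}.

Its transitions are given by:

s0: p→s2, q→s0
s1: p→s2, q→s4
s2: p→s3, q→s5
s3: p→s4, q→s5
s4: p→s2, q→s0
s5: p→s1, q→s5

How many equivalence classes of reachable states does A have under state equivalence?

3

Every state is reachable, so we keep all 6.
P0 = {s0,s1,s2,s4} | {s3,s5}.
Split {s0,s1,s2,s4} by δ(·,p) → {s0,s1,s4} and {s2}.
Stable partition: {s0,s1,s4} | {s3,s5} | {s2} — 3 equivalence classes.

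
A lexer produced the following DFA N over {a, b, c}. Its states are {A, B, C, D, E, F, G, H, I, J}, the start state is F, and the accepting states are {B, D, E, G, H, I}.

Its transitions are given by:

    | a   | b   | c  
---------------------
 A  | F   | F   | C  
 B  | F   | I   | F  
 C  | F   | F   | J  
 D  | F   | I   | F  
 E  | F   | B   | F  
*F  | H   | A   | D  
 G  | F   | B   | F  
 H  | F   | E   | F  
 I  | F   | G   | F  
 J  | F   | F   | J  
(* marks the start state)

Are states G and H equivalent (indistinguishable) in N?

Start with accepting vs non-accepting: {B,D,E,G,H,I} | {A,C,F,J}.
On input a, block {A,C,F,J} splits into {A,C,J} and {F}.
The partition is now stable with 3 blocks: {B,D,E,G,H,I} | {A,C,J} | {F}.
G and H lie in the same block of the stable partition, so they are equivalent — no string distinguishes them.

Yes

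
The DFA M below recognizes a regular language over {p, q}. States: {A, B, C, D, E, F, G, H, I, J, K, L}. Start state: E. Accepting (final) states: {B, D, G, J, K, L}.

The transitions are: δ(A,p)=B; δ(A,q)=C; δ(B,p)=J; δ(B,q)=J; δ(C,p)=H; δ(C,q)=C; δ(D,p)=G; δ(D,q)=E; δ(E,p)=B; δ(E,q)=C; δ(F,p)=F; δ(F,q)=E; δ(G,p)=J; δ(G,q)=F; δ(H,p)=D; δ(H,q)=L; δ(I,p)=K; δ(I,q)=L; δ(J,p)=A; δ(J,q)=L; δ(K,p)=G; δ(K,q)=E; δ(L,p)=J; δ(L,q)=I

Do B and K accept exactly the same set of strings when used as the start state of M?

All states are reachable from the start state.
Start with accepting vs non-accepting: {B,D,G,J,K,L} | {A,C,E,F,H,I}.
On input p, block {B,D,G,J,K,L} splits into {B,D,G,K,L} and {J}.
Split {B,D,G,K,L} by δ(·,p) → {B,G,L} and {D,K}.
Refine {B,G,L} on symbol q: members go to different blocks, giving {G,L} and {B}.
On input p, block {A,C,E,F,H,I} splits into {A,E} and {C,F} and {H,I}.
Split {G,L} by δ(·,q) → {G} and {L}.
Split {C,F} by δ(·,p) → {C} and {F}.
The partition is now stable with 9 blocks: {G} | {A,E} | {J} | {D,K} | {B} | {C} | {H,I} | {L} | {F}.
B and K end up in different blocks, so they are distinguishable. For instance, the string 'q' is accepted from only B.

No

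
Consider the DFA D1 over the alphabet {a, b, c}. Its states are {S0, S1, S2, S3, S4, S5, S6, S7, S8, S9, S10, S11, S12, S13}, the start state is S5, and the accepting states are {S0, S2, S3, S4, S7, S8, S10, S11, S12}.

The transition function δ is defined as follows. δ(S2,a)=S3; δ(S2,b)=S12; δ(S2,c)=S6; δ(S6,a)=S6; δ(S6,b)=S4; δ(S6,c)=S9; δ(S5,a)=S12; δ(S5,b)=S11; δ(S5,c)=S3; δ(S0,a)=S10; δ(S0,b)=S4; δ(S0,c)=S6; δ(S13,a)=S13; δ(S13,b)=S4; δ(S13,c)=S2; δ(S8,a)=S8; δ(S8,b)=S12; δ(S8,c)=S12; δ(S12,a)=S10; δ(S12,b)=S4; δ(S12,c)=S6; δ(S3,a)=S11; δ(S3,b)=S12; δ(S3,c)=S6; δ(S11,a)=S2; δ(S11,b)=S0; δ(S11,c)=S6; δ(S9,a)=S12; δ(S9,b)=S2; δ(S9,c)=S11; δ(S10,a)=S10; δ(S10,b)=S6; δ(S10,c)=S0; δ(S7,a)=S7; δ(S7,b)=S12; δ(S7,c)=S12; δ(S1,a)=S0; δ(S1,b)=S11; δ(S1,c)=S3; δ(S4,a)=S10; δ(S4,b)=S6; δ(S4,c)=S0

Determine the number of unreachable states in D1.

BFS from S5 reaches {S0, S2, S3, S4, S5, S6, S9, S10, S11, S12}; the 4 state(s) S1, S7, S8, S13 are never visited.

4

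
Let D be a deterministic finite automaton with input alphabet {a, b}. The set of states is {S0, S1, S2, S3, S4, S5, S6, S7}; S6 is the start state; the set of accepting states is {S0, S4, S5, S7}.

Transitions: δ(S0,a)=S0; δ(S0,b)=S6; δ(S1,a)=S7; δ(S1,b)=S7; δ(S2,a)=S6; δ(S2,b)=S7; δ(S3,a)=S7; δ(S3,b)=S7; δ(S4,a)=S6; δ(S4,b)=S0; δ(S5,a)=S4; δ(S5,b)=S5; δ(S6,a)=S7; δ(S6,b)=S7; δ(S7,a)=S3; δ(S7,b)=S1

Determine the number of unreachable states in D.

BFS from S6 reaches {S1, S3, S6, S7}; the 4 state(s) S0, S2, S4, S5 are never visited.

4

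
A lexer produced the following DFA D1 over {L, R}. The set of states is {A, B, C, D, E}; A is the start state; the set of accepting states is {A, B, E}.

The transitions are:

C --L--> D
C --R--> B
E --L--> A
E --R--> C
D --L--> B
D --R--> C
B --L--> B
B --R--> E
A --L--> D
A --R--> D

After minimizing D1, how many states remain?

5

P0 = {A,B,E} | {C,D}.
Refine {A,B,E} on symbol L: members go to different blocks, giving {B,E} and {A}.
On input L, block {B,E} splits into {B} and {E}.
Refine {C,D} on symbol L: members go to different blocks, giving {C} and {D}.
Stable partition: {B} | {C} | {A} | {E} | {D} — 5 equivalence classes.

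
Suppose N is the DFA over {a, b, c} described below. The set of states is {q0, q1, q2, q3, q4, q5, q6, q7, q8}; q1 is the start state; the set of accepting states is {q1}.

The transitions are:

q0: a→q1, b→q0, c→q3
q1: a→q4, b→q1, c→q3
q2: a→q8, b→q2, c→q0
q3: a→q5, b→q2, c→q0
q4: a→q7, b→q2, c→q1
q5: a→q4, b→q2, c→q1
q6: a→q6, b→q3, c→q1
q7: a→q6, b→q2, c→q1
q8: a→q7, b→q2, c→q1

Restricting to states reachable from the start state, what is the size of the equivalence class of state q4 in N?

5

P0 = {q1} | {q0,q2,q3,q4,q5,q6,q7,q8}.
Split {q0,q2,q3,q4,q5,q6,q7,q8} by δ(·,a) → {q2,q3,q4,q5,q6,q7,q8} and {q0}.
On input c, block {q2,q3,q4,q5,q6,q7,q8} splits into {q4,q5,q6,q7,q8} and {q2,q3}.
No further refinement is possible. Final partition (4 blocks): {q1} | {q4,q5,q6,q7,q8} | {q0} | {q2,q3}.
State q4 belongs to the block {q4,q5,q6,q7,q8}, which has 5 states.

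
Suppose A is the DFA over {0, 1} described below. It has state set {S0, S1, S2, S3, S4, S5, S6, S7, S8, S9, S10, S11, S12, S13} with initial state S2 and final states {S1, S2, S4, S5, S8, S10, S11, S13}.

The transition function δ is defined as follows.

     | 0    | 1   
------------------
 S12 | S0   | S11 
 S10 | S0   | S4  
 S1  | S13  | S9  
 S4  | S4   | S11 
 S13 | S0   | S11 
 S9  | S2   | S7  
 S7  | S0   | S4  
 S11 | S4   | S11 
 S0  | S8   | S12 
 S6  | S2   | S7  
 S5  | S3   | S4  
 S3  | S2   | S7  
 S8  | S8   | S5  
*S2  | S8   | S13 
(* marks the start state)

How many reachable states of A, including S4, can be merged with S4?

First remove the unreachable states {S1,S6,S9,S10}; 10 states remain.
Start with accepting vs non-accepting: {S2,S4,S5,S8,S11,S13} | {S0,S3,S7,S12}.
On input 0, block {S2,S4,S5,S8,S11,S13} splits into {S2,S4,S8,S11} and {S5,S13}.
Refine {S2,S4,S8,S11} on symbol 1: members go to different blocks, giving {S2,S8} and {S4,S11}.
Split {S0,S3,S7,S12} by δ(·,0) → {S0,S3} and {S7,S12}.
Stable partition: {S2,S8} | {S0,S3} | {S5,S13} | {S4,S11} | {S7,S12} — 5 equivalence classes.
State S4 belongs to the block {S4,S11}, which has 2 states.

2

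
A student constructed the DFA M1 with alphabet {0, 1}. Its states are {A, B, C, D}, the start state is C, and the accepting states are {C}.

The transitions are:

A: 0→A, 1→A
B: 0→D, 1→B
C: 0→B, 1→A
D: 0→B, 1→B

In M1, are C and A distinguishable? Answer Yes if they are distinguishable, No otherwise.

All states are reachable from the start state.
P0 = {C} | {A,B,D}.
Stable partition: {C} | {A,B,D} — 2 equivalence classes.
C and A end up in different blocks, so they are distinguishable. For instance, the string 'ε' is accepted from only C.

Yes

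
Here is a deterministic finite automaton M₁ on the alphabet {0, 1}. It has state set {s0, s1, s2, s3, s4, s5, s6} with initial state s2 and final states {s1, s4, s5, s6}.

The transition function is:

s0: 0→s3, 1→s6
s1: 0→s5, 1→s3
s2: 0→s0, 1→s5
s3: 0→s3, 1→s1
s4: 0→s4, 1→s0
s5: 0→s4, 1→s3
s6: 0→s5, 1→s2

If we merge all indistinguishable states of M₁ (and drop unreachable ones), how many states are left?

P0 = {s1,s4,s5,s6} | {s0,s2,s3}.
No further refinement is possible. Final partition (2 blocks): {s1,s4,s5,s6} | {s0,s2,s3}.

2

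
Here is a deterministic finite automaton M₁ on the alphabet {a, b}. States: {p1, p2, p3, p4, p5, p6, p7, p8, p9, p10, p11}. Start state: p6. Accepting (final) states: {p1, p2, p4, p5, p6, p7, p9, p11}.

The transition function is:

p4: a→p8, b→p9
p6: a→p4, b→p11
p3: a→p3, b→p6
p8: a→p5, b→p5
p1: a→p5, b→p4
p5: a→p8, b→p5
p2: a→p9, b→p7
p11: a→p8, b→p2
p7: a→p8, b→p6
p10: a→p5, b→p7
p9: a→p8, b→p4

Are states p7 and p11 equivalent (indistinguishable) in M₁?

Reachable states from the start: {p2,p4,p5,p6,p7,p8,p9,p11}. Unreachable: {p1,p3,p10} — drop them.
P0 = {p2,p4,p5,p6,p7,p9,p11} | {p8}.
Refine {p2,p4,p5,p6,p7,p9,p11} on symbol a: members go to different blocks, giving {p4,p5,p7,p9,p11} and {p2,p6}.
On input b, block {p4,p5,p7,p9,p11} splits into {p4,p5,p9} and {p7,p11}.
No further refinement is possible. Final partition (4 blocks): {p4,p5,p9} | {p8} | {p2,p6} | {p7,p11}.
p7 and p11 lie in the same block of the stable partition, so they are equivalent — no string distinguishes them.

Yes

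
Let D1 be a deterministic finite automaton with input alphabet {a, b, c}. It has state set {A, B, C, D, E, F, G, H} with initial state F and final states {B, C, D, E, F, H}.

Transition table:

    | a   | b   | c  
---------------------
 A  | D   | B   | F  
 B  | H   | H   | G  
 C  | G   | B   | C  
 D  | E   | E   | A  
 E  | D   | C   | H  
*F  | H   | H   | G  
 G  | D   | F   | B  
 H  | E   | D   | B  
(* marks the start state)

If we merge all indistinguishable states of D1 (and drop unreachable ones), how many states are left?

6

All states are reachable from the start state.
Start with accepting vs non-accepting: {B,C,D,E,F,H} | {A,G}.
Split {B,C,D,E,F,H} by δ(·,a) → {B,D,E,F,H} and {C}.
Refine {B,D,E,F,H} on symbol b: members go to different blocks, giving {B,D,F,H} and {E}.
Refine {B,D,F,H} on symbol a: members go to different blocks, giving {B,F} and {D,H}.
Split {D,H} by δ(·,b) → {D} and {H}.
Stable partition: {B,F} | {A,G} | {C} | {E} | {D} | {H} — 6 equivalence classes.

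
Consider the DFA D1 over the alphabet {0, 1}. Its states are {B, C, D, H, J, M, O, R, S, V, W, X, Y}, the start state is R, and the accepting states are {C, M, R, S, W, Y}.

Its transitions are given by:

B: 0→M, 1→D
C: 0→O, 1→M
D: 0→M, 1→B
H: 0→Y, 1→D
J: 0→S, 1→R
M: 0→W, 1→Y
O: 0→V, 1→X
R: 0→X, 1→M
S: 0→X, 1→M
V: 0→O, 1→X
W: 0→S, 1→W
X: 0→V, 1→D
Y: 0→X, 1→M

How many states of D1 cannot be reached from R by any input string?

3

BFS from R reaches {B, D, M, O, R, S, V, W, X, Y}; the 3 state(s) C, H, J are never visited.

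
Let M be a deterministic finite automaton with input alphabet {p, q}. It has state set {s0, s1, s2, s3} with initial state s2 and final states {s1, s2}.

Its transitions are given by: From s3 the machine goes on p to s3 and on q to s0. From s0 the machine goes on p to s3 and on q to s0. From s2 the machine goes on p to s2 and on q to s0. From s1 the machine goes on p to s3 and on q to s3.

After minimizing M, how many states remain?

States {s1} cannot be reached from the start state, so discard them.
P0 = {s2} | {s0,s3}.
The partition is now stable with 2 blocks: {s2} | {s0,s3}.

2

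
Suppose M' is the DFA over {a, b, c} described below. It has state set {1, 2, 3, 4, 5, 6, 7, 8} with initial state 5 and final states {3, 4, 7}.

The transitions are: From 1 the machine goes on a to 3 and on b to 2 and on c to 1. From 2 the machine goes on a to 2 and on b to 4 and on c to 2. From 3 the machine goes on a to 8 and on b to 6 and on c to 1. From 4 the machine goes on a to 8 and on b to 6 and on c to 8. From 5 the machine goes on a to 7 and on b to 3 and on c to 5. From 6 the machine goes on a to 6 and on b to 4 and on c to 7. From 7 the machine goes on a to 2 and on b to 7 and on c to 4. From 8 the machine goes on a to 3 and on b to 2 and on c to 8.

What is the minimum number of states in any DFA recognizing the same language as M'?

All states are reachable from the start state.
Start with accepting vs non-accepting: {3,4,7} | {1,2,5,6,8}.
Refine {3,4,7} on symbol b: members go to different blocks, giving {3,4} and {7}.
Refine {1,2,5,6,8} on symbol a: members go to different blocks, giving {1,8} and {2,6} and {5}.
On input c, block {2,6} splits into {2} and {6}.
No further refinement is possible. Final partition (6 blocks): {3,4} | {1,8} | {7} | {2} | {5} | {6}.

6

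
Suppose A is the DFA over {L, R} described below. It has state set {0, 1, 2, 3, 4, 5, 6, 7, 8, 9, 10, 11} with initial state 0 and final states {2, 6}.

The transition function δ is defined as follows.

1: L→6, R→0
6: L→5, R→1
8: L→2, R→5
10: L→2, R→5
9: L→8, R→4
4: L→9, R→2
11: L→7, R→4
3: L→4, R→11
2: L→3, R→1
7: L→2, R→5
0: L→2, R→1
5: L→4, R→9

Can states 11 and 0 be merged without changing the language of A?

No

States {10} cannot be reached from the start state, so discard them.
Initial partition by acceptance: {2,6} | {0,1,3,4,5,7,8,9,11}.
Refine {0,1,3,4,5,7,8,9,11} on symbol L: members go to different blocks, giving {3,4,5,9,11} and {0,1,7,8}.
Refine {3,4,5,9,11} on symbol L: members go to different blocks, giving {3,4,5} and {9,11}.
On input L, block {3,4,5} splits into {3,5} and {4}.
On input R, block {0,1,7,8} splits into {0,1} and {7,8}.
No further refinement is possible. Final partition (6 blocks): {2,6} | {3,5} | {0,1} | {9,11} | {4} | {7,8}.
11 and 0 end up in different blocks, so they are distinguishable. For instance, the string 'L' is accepted from only 0.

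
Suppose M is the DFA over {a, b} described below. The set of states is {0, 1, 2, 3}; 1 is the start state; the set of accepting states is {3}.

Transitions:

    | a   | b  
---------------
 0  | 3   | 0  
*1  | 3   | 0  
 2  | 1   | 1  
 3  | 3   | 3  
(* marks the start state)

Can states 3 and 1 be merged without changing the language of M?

States {2} cannot be reached from the start state, so discard them.
Initial partition by acceptance: {3} | {0,1}.
No further refinement is possible. Final partition (2 blocks): {3} | {0,1}.
3 and 1 end up in different blocks, so they are distinguishable. For instance, the string 'ε' is accepted from only 3.

No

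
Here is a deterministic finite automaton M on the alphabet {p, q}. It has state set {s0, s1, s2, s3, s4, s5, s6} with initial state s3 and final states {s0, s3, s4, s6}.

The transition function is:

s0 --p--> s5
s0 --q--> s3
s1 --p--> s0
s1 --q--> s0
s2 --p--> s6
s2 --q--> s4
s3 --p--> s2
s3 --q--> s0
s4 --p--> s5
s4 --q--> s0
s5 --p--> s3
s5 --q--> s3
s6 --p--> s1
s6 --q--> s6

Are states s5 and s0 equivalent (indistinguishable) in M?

Every state is reachable, so we keep all 7.
Start with accepting vs non-accepting: {s0,s3,s4,s6} | {s1,s2,s5}.
Stable partition: {s0,s3,s4,s6} | {s1,s2,s5} — 2 equivalence classes.
s5 and s0 end up in different blocks, so they are distinguishable. For instance, the string 'ε' is accepted from only s0.

No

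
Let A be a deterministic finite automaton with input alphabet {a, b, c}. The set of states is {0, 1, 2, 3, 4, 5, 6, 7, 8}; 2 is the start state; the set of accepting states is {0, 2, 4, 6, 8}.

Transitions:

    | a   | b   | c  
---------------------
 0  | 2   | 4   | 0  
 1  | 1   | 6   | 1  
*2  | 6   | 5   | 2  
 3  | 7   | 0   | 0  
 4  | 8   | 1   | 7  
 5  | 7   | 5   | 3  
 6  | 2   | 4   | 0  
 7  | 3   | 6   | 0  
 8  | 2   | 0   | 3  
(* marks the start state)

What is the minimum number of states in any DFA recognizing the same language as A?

P0 = {0,2,4,6,8} | {1,3,5,7}.
Refine {0,2,4,6,8} on symbol b: members go to different blocks, giving {0,6,8} and {2,4}.
Refine {0,6,8} on symbol b: members go to different blocks, giving {0,6} and {8}.
Refine {1,3,5,7} on symbol b: members go to different blocks, giving {1,3,7} and {5}.
On input c, block {1,3,7} splits into {3,7} and {1}.
Refine {2,4} on symbol a: members go to different blocks, giving {2} and {4}.
Stable partition: {0,6} | {3,7} | {2} | {8} | {5} | {1} | {4} — 7 equivalence classes.

7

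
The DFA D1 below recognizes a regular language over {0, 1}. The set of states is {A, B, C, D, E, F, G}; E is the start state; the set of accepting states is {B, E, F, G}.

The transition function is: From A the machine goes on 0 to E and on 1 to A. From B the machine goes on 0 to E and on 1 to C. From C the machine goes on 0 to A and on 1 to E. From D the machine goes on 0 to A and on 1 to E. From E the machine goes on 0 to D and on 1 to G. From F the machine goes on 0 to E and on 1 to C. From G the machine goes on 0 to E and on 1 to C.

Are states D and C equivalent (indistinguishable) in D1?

First remove the unreachable states {B,F}; 5 states remain.
P0 = {E,G} | {A,C,D}.
On input 0, block {E,G} splits into {E} and {G}.
Refine {A,C,D} on symbol 0: members go to different blocks, giving {C,D} and {A}.
Stable partition: {E} | {C,D} | {G} | {A} — 4 equivalence classes.
D and C lie in the same block of the stable partition, so they are equivalent — no string distinguishes them.

Yes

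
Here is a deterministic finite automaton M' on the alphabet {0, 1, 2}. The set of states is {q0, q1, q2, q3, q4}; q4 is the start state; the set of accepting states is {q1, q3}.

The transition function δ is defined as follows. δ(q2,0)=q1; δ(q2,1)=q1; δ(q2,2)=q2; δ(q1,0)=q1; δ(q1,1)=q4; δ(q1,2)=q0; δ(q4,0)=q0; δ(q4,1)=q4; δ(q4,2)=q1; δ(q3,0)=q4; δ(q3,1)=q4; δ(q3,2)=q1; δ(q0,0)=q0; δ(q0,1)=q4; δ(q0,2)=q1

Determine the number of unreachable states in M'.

BFS from q4 reaches {q0, q1, q4}; the 2 state(s) q2, q3 are never visited.

2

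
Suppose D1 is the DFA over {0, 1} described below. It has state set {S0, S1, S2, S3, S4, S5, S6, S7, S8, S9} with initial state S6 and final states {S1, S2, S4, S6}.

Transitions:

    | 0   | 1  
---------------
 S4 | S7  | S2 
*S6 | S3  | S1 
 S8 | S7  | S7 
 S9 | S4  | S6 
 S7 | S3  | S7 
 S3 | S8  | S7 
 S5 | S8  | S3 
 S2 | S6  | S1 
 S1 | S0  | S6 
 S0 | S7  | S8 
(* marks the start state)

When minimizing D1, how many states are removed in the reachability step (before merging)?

BFS from S6 reaches {S0, S1, S3, S6, S7, S8}; the 4 state(s) S2, S4, S5, S9 are never visited.

4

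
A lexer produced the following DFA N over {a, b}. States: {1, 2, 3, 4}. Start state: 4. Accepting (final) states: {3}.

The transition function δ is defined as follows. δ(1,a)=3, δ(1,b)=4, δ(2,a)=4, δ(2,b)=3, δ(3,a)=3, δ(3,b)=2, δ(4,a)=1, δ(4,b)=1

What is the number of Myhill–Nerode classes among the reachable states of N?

4

Start with accepting vs non-accepting: {3} | {1,2,4}.
Split {1,2,4} by δ(·,a) → {2,4} and {1}.
Refine {2,4} on symbol a: members go to different blocks, giving {2} and {4}.
Stable partition: {3} | {2} | {1} | {4} — 4 equivalence classes.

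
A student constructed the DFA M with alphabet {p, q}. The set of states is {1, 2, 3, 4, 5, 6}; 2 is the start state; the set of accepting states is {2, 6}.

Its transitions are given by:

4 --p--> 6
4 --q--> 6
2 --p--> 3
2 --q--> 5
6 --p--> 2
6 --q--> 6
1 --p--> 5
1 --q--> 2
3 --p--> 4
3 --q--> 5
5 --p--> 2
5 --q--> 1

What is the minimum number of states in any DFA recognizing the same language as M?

6

All states are reachable from the start state.
Start with accepting vs non-accepting: {2,6} | {1,3,4,5}.
On input p, block {2,6} splits into {2} and {6}.
Split {1,3,4,5} by δ(·,p) → {1,3} and {4} and {5}.
On input p, block {1,3} splits into {1} and {3}.
Stable partition: {2} | {1} | {6} | {4} | {5} | {3} — 6 equivalence classes.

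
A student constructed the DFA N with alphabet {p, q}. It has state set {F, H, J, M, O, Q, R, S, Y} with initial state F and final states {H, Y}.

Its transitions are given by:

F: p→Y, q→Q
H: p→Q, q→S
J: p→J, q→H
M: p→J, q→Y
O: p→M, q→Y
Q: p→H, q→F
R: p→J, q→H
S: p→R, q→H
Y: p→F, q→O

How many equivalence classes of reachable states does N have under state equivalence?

P0 = {H,Y} | {F,J,M,O,Q,R,S}.
On input p, block {F,J,M,O,Q,R,S} splits into {J,M,O,R,S} and {F,Q}.
Stable partition: {H,Y} | {J,M,O,R,S} | {F,Q} — 3 equivalence classes.

3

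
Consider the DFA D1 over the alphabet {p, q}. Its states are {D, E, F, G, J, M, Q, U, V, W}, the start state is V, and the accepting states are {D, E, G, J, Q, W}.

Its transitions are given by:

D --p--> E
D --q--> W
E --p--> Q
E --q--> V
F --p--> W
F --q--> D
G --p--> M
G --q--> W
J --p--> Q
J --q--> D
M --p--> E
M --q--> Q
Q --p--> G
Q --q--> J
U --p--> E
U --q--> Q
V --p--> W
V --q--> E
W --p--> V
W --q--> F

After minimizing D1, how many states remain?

9

First remove the unreachable states {U}; 9 states remain.
Start with accepting vs non-accepting: {D,E,G,J,Q,W} | {F,M,V}.
On input p, block {D,E,G,J,Q,W} splits into {D,E,J,Q} and {G,W}.
Refine {D,E,J,Q} on symbol p: members go to different blocks, giving {D,E,J} and {Q}.
Refine {D,E,J} on symbol p: members go to different blocks, giving {E,J} and {D}.
On input q, block {E,J} splits into {J} and {E}.
Refine {F,M,V} on symbol p: members go to different blocks, giving {F,V} and {M}.
Refine {F,V} on symbol q: members go to different blocks, giving {V} and {F}.
Refine {G,W} on symbol p: members go to different blocks, giving {W} and {G}.
Stable partition: {J} | {V} | {W} | {Q} | {D} | {E} | {M} | {F} | {G} — 9 equivalence classes.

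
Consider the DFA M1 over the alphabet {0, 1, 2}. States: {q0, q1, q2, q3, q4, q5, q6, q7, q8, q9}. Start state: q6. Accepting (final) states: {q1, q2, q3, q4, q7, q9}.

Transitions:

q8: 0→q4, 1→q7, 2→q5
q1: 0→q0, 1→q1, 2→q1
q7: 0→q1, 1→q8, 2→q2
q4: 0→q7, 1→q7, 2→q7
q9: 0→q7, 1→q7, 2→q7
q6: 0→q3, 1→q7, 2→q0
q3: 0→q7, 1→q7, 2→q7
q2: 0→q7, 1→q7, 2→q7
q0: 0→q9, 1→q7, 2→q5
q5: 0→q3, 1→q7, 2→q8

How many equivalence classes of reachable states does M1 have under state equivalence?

4

Initial partition by acceptance: {q1,q2,q3,q4,q7,q9} | {q0,q5,q6,q8}.
Refine {q1,q2,q3,q4,q7,q9} on symbol 0: members go to different blocks, giving {q2,q3,q4,q7,q9} and {q1}.
Split {q2,q3,q4,q7,q9} by δ(·,0) → {q2,q3,q4,q9} and {q7}.
Stable partition: {q2,q3,q4,q9} | {q0,q5,q6,q8} | {q1} | {q7} — 4 equivalence classes.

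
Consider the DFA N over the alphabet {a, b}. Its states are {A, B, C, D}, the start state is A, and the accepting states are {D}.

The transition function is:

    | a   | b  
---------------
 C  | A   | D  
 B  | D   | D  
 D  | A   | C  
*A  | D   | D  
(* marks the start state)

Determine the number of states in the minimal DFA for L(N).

First remove the unreachable states {B}; 3 states remain.
Initial partition by acceptance: {D} | {A,C}.
Split {A,C} by δ(·,a) → {A} and {C}.
Stable partition: {D} | {A} | {C} — 3 equivalence classes.

3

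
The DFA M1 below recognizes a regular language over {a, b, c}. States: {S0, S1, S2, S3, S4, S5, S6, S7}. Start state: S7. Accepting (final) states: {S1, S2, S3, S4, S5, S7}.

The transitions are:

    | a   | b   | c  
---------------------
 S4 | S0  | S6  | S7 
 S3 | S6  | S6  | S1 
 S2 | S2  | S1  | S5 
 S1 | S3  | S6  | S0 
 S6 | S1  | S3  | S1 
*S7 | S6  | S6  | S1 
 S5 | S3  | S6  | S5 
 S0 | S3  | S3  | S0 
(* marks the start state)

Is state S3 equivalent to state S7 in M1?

Reachable states from the start: {S0,S1,S3,S6,S7}. Unreachable: {S2,S4,S5} — drop them.
Start with accepting vs non-accepting: {S1,S3,S7} | {S0,S6}.
Refine {S1,S3,S7} on symbol a: members go to different blocks, giving {S3,S7} and {S1}.
Refine {S0,S6} on symbol a: members go to different blocks, giving {S0} and {S6}.
The partition is now stable with 4 blocks: {S3,S7} | {S0} | {S1} | {S6}.
S3 and S7 lie in the same block of the stable partition, so they are equivalent — no string distinguishes them.

Yes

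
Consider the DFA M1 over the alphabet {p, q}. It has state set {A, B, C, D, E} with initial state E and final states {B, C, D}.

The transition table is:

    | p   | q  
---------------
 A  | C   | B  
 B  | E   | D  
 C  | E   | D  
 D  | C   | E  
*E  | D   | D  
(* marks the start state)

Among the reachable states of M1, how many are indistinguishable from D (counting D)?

Reachable states from the start: {C,D,E}. Unreachable: {A,B} — drop them.
Start with accepting vs non-accepting: {C,D} | {E}.
Refine {C,D} on symbol p: members go to different blocks, giving {C} and {D}.
Stable partition: {C} | {E} | {D} — 3 equivalence classes.
State D belongs to the block {D}, which has 1 states.

1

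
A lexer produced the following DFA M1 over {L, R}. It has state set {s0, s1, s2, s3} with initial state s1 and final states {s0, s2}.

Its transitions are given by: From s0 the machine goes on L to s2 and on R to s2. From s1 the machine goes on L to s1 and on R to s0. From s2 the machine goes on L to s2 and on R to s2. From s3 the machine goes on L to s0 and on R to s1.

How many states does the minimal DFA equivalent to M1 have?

Reachable states from the start: {s0,s1,s2}. Unreachable: {s3} — drop them.
Initial partition by acceptance: {s0,s2} | {s1}.
No further refinement is possible. Final partition (2 blocks): {s0,s2} | {s1}.

2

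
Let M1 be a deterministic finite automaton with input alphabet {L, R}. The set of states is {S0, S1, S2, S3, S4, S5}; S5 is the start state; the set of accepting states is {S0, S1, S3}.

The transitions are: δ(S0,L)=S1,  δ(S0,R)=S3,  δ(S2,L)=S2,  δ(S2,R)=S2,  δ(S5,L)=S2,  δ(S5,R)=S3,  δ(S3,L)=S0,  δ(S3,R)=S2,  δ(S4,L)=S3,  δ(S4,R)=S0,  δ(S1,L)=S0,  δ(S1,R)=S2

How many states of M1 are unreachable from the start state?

No path from S5 leads to S4; the other 5 states are all reachable.

1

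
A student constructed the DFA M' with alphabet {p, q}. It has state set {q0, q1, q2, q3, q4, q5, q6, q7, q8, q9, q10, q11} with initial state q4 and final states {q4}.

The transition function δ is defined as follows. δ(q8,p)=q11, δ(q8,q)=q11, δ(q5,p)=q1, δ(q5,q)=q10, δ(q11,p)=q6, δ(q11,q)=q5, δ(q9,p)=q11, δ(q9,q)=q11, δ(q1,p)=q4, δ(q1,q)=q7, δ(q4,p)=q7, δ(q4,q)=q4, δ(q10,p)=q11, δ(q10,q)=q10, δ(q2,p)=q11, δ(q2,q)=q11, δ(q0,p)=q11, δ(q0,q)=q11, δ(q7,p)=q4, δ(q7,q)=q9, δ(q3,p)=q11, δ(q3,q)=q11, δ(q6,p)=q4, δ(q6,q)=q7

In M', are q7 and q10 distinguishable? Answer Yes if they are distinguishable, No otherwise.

States {q0,q2,q3,q8} cannot be reached from the start state, so discard them.
P0 = {q4} | {q1,q5,q6,q7,q9,q10,q11}.
Refine {q1,q5,q6,q7,q9,q10,q11} on symbol p: members go to different blocks, giving {q5,q9,q10,q11} and {q1,q6,q7}.
Refine {q5,q9,q10,q11} on symbol p: members go to different blocks, giving {q5,q11} and {q9,q10}.
On input q, block {q5,q11} splits into {q5} and {q11}.
On input q, block {q1,q6,q7} splits into {q1,q6} and {q7}.
Refine {q9,q10} on symbol q: members go to different blocks, giving {q9} and {q10}.
Stable partition: {q4} | {q5} | {q1,q6} | {q9} | {q11} | {q7} | {q10} — 7 equivalence classes.
q7 and q10 end up in different blocks, so they are distinguishable. For instance, the string 'p' is accepted from only q7.

Yes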